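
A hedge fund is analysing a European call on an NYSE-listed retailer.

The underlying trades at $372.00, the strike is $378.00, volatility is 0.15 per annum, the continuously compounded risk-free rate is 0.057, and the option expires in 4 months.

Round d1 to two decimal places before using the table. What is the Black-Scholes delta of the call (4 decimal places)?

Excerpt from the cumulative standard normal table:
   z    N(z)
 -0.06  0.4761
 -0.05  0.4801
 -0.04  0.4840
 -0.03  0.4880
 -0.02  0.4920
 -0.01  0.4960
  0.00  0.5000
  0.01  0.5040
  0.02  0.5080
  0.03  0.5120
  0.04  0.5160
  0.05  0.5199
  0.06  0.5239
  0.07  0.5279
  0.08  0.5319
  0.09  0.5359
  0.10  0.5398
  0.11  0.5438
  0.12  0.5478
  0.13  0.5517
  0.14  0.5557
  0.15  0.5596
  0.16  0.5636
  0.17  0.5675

0.5319

σ√T = 0.15 × 0.5774 = 0.0866
ln(S/K) + (r + σ²/2)T = ln(372/378) + (0.057 + 0.15²/2)·0.3333 = -0.0160 + 0.0227 = 0.0067
d₁ = 0.0067 / 0.0866 = 0.0779 ⇒ 0.08
N(d₁) = N(0.08) = 0.5319
Δ_call = N(d₁) = 0.5319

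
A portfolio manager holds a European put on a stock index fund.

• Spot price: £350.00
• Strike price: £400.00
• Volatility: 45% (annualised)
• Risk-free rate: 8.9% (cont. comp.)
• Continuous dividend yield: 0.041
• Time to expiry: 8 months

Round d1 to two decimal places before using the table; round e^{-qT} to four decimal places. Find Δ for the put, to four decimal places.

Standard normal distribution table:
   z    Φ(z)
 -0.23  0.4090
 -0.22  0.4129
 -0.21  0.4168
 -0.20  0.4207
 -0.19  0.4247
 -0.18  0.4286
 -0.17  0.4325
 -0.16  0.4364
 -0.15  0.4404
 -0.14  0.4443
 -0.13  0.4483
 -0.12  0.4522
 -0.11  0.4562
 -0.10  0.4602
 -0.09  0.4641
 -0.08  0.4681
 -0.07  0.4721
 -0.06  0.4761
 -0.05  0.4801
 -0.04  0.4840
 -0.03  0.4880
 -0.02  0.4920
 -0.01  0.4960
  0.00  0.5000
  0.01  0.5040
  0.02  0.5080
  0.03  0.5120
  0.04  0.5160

-0.5214

σ√T = 0.45·√0.6667 = 0.3674
d₁ = [ln(350/400) + (0.089 − 0.041 + ½·0.45²)·0.6667] / (σ√T) = (-0.1335 + 0.0995) / 0.3674 = -0.0926 ≈ -0.09
N(d₁) = N(-0.09) = 0.4641
Δ_put = exp(−qT)·(N(d₁) − 1) = 0.9730·(0.4641 − 1) = -0.5214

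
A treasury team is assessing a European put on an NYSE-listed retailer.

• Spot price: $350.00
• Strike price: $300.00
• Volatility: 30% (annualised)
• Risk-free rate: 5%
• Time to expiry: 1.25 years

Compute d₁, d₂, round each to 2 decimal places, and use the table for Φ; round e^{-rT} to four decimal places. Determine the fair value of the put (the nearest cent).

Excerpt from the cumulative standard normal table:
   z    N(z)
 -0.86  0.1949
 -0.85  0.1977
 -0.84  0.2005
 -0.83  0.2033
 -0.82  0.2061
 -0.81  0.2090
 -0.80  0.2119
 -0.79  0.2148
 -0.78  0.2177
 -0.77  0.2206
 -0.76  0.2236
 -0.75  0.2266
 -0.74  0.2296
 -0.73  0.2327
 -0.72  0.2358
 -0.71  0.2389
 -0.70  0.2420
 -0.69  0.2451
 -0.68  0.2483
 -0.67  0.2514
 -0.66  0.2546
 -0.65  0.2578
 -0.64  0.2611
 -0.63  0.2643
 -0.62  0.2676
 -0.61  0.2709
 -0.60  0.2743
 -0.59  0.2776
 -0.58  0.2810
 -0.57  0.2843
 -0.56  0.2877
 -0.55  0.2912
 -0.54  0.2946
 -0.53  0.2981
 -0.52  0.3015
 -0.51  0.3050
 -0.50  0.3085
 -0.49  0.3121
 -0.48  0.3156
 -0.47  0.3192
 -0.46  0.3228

$15.79

T = 1.25;  σ√T = 0.3354
d₁ = [ln(350/300) + (0.05 + ½·0.3²)·1.25] / (σ√T) = (0.1542 + 0.1187) / 0.3354 = 0.8136 ≈ 0.81
d₂ = 0.8136 − 0.3354 = 0.4782 ≈ 0.48
exp(−rT) = exp(−0.05·1.25) = 0.9394
P = 300·0.9394·N(-0.48) − 350·N(-0.81) = 300·0.9394·0.3156 − 350·0.2090 = 88.9424 − 73.1500 = 15.7924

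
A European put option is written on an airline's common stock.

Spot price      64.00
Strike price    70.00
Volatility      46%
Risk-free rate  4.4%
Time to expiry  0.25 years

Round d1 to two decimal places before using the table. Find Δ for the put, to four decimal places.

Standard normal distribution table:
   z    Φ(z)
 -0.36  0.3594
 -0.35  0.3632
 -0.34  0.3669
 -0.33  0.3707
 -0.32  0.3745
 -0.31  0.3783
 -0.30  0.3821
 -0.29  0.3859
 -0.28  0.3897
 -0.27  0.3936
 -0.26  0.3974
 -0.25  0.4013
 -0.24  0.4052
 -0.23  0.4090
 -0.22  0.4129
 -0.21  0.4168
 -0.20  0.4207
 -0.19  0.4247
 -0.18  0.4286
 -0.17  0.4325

σ√T = 0.46 × 0.5000 = 0.2300
d₁ = [ln(64/70) + (0.044 + 0.46²/2)·0.25] / 0.2300 = [-0.0896 + 0.0374] / 0.2300 = -0.2268 → -0.23
N(d₁) = N(-0.23) = 0.4090
Δ_put = N(d₁) − 1 = 0.4090 − 1 = -0.5910

-0.5910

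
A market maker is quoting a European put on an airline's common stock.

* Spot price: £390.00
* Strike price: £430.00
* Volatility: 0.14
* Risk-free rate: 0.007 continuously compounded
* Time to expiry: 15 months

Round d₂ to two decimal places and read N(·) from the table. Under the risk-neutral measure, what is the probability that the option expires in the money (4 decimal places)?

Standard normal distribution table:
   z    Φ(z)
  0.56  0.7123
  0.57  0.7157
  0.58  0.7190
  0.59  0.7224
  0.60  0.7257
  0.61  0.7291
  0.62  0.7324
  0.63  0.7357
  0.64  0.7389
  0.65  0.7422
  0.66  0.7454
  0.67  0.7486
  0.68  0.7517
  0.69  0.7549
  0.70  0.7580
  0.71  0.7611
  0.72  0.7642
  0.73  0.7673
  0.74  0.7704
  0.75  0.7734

σ√T = 0.14·√1.25 = 0.1565
d₁ = [ln(390/430) + (0.007 + 0.14²/2)·1.25] / 0.1565 = [-0.0976 + 0.0210] / 0.1565 = -0.4896 ≈ -0.49
d₂ = d₁ − σ√T = -0.4896 − 0.1565 = -0.6461 ≈ -0.65
Risk-neutral Pr[S_T < K] = N(−d₂) = N(0.65) = 0.7422

0.7422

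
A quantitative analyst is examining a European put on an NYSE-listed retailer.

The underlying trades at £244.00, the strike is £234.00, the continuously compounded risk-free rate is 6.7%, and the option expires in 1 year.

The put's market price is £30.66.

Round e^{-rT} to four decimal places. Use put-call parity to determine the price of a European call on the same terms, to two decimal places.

exp(−rT) = exp(−0.067·1) = 0.9352
Put-call parity: C − P = S − K·e^(−rT) = 244 − 234·0.9352 = 244 − 218.8368 = 25.1632
C = P + (C − P) = 30.66 + (25.1632) = 55.8232

£55.82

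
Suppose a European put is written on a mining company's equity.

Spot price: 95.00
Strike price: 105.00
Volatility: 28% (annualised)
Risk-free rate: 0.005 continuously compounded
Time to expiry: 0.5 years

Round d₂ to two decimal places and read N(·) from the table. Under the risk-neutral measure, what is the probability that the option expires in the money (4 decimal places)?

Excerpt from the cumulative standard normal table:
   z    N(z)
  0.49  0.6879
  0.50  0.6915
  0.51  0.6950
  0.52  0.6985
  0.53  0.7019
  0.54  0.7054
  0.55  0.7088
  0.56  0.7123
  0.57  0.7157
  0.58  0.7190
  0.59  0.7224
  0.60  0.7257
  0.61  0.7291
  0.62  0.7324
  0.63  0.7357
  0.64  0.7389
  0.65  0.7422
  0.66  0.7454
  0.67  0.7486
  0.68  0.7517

T = 0.5;  σ√T = 0.1980
d₁ = [ln(95/105) + (0.005 + ½·0.28²)·0.5] / (σ√T) = (-0.1001 + 0.0221) / 0.1980 = -0.3939 ≈ -0.39
d₂ = -0.3939 − 0.1980 = -0.5919 ≈ -0.59
Pr(exercise) under Q = N(−d₂) = N(0.59) = 0.7224

0.7224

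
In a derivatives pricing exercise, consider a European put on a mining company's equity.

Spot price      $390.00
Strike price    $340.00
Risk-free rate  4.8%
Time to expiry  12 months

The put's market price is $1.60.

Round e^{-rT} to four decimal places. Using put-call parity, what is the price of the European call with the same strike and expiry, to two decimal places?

$67.55

e^(−rT) = e^(−0.048·1) = 0.9531
Put-call parity: C − P = S − K·e^(−rT) = 390 − 340·0.9531 = 390 − 324.0540 = 65.9460
C = P + (C − P) = 1.60 + (65.9460) = 67.5460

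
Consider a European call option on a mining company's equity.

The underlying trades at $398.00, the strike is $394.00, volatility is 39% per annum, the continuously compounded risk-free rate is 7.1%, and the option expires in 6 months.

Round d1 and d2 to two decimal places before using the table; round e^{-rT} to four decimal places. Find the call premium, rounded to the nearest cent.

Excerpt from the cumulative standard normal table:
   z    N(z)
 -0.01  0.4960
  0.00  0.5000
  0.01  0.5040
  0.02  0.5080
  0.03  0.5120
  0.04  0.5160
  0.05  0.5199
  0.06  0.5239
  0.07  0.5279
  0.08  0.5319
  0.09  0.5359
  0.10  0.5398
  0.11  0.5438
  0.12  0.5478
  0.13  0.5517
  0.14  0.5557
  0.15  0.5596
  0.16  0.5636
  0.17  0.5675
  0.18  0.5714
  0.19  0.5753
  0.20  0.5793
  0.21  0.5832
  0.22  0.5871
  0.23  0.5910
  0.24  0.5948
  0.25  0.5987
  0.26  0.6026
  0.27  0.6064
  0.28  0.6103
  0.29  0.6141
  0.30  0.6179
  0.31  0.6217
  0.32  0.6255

$51.24

T = 0.5;  σ√T = 0.2758
d₁ = [ln(398/394) + (0.071 + 0.39²/2)·0.5] / 0.2758 = [0.0101 + 0.0735] / 0.2758 = 0.3032 which rounds to 0.30
d₂ = d₁ − σ√T = 0.3032 − 0.2758 = 0.0275 which rounds to 0.03
e^(−rT) = e^(−0.071·0.5) = 0.9651
N(d₁) = N(0.30) = 0.6179;  N(d₂) = N(0.03) = 0.5120
C = 398·0.6179 − 394·0.9651·0.5120 = 245.9242 − 194.6877 = 51.2365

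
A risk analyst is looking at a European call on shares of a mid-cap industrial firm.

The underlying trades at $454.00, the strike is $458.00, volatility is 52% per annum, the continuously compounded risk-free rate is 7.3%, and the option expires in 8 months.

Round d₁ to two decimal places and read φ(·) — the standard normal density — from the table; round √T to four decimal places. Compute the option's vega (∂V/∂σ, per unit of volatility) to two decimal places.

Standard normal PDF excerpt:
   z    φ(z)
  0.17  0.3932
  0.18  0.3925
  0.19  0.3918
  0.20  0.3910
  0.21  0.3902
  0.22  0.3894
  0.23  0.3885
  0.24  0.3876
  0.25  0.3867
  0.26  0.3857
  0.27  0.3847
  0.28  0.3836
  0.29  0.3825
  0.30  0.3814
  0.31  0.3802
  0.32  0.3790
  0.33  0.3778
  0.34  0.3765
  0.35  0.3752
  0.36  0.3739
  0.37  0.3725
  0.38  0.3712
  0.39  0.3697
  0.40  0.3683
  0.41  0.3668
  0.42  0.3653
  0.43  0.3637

140.94

T = 0.6667;  σ√T = 0.4246
d₁ = [ln(454/458) + (0.073 + 0.52²/2)·0.6667] / 0.4246 = [-0.0088 + 0.1388] / 0.4246 = 0.3063 which rounds to 0.31
√T = √0.6667 = 0.8165
φ(d₁) = φ(0.31) = 0.3802
vega = S·φ(d₁)·√T = 454·0.3802·0.8165 = 140.9367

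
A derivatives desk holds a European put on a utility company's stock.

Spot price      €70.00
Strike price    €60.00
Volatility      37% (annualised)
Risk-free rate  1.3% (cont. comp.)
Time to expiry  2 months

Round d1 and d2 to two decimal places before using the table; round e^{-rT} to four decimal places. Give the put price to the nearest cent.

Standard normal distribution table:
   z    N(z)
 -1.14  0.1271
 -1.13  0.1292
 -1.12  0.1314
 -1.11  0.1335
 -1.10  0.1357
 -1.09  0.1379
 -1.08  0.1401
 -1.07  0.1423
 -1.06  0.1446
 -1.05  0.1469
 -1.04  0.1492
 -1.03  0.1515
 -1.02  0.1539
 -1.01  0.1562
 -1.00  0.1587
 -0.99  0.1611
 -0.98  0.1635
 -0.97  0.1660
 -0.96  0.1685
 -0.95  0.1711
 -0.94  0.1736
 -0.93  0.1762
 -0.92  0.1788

€0.74

σ√T = 0.37 × 0.4082 = 0.1511
ln(S/K) + (r + σ²/2)T = ln(70/60) + (0.013 + 0.37²/2)·0.1667 = 0.1542 + 0.0136 = 0.1677
d₁ = 0.1677 / 0.1511 = 1.1104 which rounds to 1.11
d₂ = d₁ − σ√T = 1.1104 − 0.1511 = 0.9593 which rounds to 0.96
exp(−rT) = exp(−0.013·0.1667) = 0.9978
N(−d₂) = N(-0.96) = 0.1685;  N(−d₁) = N(-1.11) = 0.1335
P = 60·0.9978·0.1685 − 70·0.1335 = 10.0878 − 9.3450 = 0.7428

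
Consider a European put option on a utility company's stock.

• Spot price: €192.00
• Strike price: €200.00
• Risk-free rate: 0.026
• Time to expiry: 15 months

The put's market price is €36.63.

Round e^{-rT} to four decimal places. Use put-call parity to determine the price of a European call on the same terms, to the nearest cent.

€35.03

exp(−rT) = exp(−0.026·1.25) = 0.9680
Put-call parity: C − P = S − K·e^(−rT) = 192 − 200·0.9680 = 192 − 193.6000 = -1.6000
C = P + (C − P) = 36.63 + (-1.6000) = 35.0300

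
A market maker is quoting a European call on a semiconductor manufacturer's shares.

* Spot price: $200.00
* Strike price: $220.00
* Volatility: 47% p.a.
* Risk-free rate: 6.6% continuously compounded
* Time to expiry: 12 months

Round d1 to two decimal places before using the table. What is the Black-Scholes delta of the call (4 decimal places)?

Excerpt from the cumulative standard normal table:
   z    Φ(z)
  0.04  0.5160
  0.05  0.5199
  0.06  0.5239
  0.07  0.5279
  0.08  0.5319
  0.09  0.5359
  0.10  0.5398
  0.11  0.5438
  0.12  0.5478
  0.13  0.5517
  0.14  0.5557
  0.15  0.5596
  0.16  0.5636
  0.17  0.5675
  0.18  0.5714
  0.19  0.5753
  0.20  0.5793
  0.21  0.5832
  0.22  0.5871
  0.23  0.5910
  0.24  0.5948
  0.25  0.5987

0.5675

σ√T = 0.47·√1 = 0.4700
ln(S/K) + (r + σ²/2)T = ln(200/220) + (0.066 + 0.47²/2)·1 = -0.0953 + 0.1764 = 0.0811
d₁ = 0.0811 / 0.4700 = 0.1726 which rounds to 0.17
N(d₁) = N(0.17) = 0.5675
Δ_call = N(d₁) = 0.5675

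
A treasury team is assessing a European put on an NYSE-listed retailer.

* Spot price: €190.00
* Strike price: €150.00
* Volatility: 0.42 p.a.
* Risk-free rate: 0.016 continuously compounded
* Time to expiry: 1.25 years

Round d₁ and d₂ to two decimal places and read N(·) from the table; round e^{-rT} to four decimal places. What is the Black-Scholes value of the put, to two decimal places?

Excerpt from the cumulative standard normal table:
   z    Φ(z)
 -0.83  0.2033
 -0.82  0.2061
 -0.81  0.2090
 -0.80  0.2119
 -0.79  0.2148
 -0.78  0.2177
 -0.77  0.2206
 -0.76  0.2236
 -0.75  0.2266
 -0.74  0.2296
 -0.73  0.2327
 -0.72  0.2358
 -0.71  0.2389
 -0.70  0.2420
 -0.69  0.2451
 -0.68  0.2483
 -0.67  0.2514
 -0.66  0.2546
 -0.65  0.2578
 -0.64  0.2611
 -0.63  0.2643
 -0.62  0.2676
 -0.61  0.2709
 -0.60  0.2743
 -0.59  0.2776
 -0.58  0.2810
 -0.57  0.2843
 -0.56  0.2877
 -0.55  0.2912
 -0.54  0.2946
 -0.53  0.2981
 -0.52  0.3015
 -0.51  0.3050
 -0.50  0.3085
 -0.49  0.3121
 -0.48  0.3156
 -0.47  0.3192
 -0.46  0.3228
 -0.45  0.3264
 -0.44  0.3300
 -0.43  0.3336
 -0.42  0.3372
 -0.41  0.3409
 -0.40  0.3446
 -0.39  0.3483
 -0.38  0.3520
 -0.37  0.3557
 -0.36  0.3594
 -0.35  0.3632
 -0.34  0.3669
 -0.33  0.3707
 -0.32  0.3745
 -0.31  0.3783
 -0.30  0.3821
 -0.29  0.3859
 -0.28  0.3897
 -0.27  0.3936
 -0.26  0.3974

T = 1.25;  σ√T = 0.4696
d₁ = [ln(190/150) + (0.016 + 0.42²/2)·1.25] / 0.4696 = [0.2364 + 0.1302] / 0.4696 = 0.7808 ⇒ 0.78
d₂ = d₁ − σ√T = 0.7808 − 0.4696 = 0.3112 ⇒ 0.31
e^(−rT) = e^(−0.016·1.25) = 0.9802
P = 150·0.9802·N(-0.31) − 190·N(-0.78) = 150·0.9802·0.3783 − 190·0.2177 = 55.6214 − 41.3630 = 14.2584

€14.26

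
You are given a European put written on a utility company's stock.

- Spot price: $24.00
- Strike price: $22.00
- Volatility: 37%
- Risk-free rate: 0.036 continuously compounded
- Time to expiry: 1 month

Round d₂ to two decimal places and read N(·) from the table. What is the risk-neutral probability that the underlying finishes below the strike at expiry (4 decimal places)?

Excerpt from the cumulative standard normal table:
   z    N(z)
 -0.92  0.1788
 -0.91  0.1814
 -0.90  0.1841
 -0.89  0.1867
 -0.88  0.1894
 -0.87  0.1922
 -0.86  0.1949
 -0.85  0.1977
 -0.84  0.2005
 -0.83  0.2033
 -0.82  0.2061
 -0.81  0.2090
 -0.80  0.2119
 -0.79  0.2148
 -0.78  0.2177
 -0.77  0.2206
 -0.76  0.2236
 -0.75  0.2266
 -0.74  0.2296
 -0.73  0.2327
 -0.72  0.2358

0.2148

σ√T = 0.37·√0.08333 = 0.1068
d₁ = [ln(24/22) + (0.036 + 0.37²/2)·0.08333] / 0.1068 = [0.0870 + 0.0087] / 0.1068 = 0.8961 ≈ 0.90
d₂ = d₁ − σ√T = 0.8961 − 0.1068 = 0.7893 ≈ 0.79
Pr(exercise) under Q = N(−d₂) = N(-0.79) = 0.2148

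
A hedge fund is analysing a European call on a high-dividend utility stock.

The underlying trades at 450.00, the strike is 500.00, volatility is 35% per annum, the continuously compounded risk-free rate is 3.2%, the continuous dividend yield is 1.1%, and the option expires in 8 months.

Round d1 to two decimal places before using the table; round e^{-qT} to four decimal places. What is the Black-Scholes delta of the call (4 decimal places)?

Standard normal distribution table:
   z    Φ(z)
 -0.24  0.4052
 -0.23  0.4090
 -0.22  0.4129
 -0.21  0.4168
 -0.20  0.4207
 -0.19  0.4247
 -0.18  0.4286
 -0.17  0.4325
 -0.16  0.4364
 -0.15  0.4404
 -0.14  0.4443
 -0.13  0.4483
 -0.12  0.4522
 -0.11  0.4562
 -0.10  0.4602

0.4255

T = 0.6667;  σ√T = 0.2858
ln(S/K) + (r − q + σ²/2)T = ln(450/500) + (0.032 − 0.011 + 0.35²/2)·0.6667 = -0.1054 + 0.0548 = -0.0505
d₁ = -0.0505 / 0.2858 = -0.1768 ⇒ -0.18
N(d₁) = N(-0.18) = 0.4286
Δ_call = e^(−qT)·N(d₁) = 0.9927·0.4286 = 0.4255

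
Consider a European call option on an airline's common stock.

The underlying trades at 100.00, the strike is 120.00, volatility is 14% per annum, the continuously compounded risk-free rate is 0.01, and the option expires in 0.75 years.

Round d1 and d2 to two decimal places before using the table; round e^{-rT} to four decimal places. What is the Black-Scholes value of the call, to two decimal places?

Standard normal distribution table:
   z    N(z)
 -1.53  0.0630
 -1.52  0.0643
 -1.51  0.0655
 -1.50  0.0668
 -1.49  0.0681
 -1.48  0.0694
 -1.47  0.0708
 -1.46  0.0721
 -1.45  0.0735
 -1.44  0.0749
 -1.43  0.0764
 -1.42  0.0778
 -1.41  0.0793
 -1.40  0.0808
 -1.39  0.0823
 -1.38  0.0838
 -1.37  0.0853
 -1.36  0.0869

σ√T = 0.14·√0.75 = 0.1212
d₁ = [ln(100/120) + (0.01 + 0.14²/2)·0.75] / 0.1212 = [-0.1823 + 0.0149] / 0.1212 = -1.3813 → -1.38
d₂ = d₁ − σ√T = -1.3813 − 0.1212 = -1.5025 → -1.50
exp(−rT) = exp(−0.01·0.75) = 0.9925
C = 100·N(-1.38) − 120·0.9925·N(-1.50) = 100·0.0838 − 120·0.9925·0.0668 = 8.3800 − 7.9559 = 0.4241

0.42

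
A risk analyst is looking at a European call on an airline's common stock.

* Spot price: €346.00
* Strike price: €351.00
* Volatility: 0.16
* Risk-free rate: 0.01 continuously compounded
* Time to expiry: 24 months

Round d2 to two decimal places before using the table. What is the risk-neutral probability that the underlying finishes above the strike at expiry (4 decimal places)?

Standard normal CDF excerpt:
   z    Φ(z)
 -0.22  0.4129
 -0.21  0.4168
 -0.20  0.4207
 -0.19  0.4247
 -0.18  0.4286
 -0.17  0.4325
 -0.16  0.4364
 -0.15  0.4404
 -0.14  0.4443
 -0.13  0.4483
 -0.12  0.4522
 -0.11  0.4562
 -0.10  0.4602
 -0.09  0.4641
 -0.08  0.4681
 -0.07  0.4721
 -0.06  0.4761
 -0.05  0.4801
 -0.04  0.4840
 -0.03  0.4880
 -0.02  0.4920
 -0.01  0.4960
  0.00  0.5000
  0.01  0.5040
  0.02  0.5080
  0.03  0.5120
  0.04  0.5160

σ√T = 0.16·√2 = 0.2263
d₁ = [ln(346/351) + (0.01 + ½·0.16²)·2] / (σ√T) = (-0.0143 + 0.0456) / 0.2263 = 0.1381 → 0.14
d₂ = 0.1381 − 0.2263 = -0.0882 → -0.09
Risk-neutral Pr[S_T > K] = N(d₂) = N(-0.09) = 0.4641

0.4641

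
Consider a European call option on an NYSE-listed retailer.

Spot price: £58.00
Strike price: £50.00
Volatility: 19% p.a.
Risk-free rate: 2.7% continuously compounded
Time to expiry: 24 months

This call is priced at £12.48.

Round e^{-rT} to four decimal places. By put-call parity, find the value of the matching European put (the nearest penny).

exp(−rT) = exp(−0.027·2) = 0.9474
Put-call parity: C − P = S − K·e^(−rT) = 58 − 50·0.9474 = 58 − 47.3700 = 10.6300
P = C − (C − P) = 12.48 − (10.6300) = 1.8500

£1.85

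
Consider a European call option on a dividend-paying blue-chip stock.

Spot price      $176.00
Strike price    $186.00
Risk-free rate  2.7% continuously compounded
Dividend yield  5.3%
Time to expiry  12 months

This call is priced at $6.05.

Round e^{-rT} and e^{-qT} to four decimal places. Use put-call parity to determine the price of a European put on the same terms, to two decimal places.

e^(−qT) = e^(−0.053·1) = 0.9484;  e^(−rT) = e^(−0.027·1) = 0.9734
Put-call parity: C − P = S·e^(−qT) − K·e^(−rT) = 176·0.9484 − 186·0.9734 = 166.9184 − 181.0524 = -14.1340
P = C − (C − P) = 6.05 − (-14.1340) = 20.1840

$20.18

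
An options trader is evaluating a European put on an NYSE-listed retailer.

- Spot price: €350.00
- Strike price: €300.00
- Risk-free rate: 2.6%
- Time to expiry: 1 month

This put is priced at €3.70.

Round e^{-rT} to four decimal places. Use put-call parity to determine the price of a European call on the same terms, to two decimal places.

e^(−rT) = e^(−0.026·0.08333) = 0.9978
Put-call parity: C − P = S − K·e^(−rT) = 350 − 300·0.9978 = 350 − 299.3400 = 50.6600
C = P + (C − P) = 3.70 + (50.6600) = 54.3600

€54.36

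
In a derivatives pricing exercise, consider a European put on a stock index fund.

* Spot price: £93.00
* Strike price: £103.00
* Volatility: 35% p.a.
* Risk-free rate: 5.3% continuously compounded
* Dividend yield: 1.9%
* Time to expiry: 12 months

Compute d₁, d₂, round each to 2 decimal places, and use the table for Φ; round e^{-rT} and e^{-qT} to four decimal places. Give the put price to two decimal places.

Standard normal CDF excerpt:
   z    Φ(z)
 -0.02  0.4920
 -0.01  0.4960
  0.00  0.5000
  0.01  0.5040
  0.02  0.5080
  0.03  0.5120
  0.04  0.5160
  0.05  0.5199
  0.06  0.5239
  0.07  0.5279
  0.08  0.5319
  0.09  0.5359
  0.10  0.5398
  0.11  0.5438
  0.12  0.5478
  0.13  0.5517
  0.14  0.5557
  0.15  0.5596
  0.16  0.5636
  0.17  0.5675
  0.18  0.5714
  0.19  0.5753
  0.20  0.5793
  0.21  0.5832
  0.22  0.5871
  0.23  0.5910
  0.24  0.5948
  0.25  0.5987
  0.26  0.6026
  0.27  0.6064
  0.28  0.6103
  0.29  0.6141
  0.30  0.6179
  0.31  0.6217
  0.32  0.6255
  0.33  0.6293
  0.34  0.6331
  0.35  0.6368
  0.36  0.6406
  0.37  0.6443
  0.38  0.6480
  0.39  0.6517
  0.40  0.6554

£16.58

σ√T = 0.35·√1 = 0.3500
d₁ = [ln(93/103) + (0.053 − 0.019 + ½·0.35²)·1] / (σ√T) = (-0.1021 + 0.0953) / 0.3500 = -0.0197 ⇒ -0.02
d₂ = -0.0197 − 0.3500 = -0.3697 ⇒ -0.37
e^(−qT) = e^(−0.019·1) = 0.9812;  e^(−rT) = e^(−0.053·1) = 0.9484
N(−d₂) = N(0.37) = 0.6443;  N(−d₁) = N(0.02) = 0.5080
P = 103·0.9484·0.6443 − 93·0.9812·0.5080 = 62.9386 − 46.3558 = 16.5828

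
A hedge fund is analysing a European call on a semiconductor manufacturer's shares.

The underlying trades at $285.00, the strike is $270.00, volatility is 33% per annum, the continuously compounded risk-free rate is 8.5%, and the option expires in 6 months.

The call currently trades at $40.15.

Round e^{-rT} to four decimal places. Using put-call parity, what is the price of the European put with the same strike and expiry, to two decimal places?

$13.92

exp(−rT) = exp(−0.085·0.5) = 0.9584
Put-call parity: C − P = S − K·e^(−rT) = 285 − 270·0.9584 = 285 − 258.7680 = 26.2320
P = C − (C − P) = 40.15 − (26.2320) = 13.9180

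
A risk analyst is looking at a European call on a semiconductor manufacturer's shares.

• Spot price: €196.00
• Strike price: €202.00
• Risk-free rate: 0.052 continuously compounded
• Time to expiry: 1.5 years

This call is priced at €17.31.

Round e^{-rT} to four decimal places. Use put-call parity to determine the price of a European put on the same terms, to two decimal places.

€8.16

e^(−rT) = e^(−0.052·1.5) = 0.9250
Put-call parity: C − P = S − K·e^(−rT) = 196 − 202·0.9250 = 196 − 186.8500 = 9.1500
P = C − (C − P) = 17.31 − (9.1500) = 8.1600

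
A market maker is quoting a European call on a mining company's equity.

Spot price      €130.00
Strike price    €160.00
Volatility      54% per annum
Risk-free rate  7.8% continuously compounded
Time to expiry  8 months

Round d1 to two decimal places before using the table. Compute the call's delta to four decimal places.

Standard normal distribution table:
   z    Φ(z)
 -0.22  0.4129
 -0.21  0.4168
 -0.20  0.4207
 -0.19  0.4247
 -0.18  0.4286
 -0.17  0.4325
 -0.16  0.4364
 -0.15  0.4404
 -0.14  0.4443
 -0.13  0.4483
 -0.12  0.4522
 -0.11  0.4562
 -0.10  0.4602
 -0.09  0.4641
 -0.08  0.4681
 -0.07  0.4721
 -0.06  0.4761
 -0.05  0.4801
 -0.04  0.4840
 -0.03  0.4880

0.4483

σ√T = 0.54 × 0.8165 = 0.4409
d₁ = [ln(130/160) + (0.078 + 0.54²/2)·0.6667] / 0.4409 = [-0.2076 + 0.1492] / 0.4409 = -0.1325 ⇒ -0.13
N(d₁) = N(-0.13) = 0.4483
Δ_call = N(d₁) = 0.4483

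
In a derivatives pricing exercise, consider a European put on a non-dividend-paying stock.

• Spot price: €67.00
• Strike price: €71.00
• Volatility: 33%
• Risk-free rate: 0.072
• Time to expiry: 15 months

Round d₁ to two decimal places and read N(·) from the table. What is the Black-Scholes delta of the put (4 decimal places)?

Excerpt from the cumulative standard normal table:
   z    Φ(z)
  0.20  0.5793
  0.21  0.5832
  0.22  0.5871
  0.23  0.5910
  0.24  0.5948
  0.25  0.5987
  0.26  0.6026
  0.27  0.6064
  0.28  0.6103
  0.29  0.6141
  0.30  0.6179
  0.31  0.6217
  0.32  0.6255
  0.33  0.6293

σ√T = 0.33 × 1.1180 = 0.3690
d₁ = [ln(67/71) + (0.072 + 0.33²/2)·1.25] / 0.3690 = [-0.0580 + 0.1581] / 0.3690 = 0.2712 → 0.27
N(d₁) = N(0.27) = 0.6064
Δ_put = N(d₁) − 1 = 0.6064 − 1 = -0.3936

-0.3936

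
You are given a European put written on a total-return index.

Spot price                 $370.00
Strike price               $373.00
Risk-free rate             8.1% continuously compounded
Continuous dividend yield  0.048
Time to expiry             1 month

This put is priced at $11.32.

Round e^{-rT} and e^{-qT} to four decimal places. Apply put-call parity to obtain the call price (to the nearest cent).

exp(−qT) = exp(−0.048·0.08333) = 0.9960;  exp(−rT) = exp(−0.081·0.08333) = 0.9933
Put-call parity: C − P = S·e^(−qT) − K·e^(−rT) = 370·0.9960 − 373·0.9933 = 368.5200 − 370.5009 = -1.9809
C = P + (C − P) = 11.32 + (-1.9809) = 9.3391

$9.34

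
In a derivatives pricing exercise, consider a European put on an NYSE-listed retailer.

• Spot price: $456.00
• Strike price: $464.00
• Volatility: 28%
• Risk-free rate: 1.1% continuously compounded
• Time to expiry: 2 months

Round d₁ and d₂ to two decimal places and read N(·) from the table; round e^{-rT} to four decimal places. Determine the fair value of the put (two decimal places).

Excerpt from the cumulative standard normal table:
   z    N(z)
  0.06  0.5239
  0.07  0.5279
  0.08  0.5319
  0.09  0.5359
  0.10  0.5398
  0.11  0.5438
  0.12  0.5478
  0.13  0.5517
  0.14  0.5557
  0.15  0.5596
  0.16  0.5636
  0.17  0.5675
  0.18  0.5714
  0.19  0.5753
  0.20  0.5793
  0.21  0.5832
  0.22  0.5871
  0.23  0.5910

$23.91

T = 0.1667;  σ√T = 0.1143
d₁ = [ln(456/464) + (0.011 + 0.28²/2)·0.1667] / 0.1143 = [-0.0174 + 0.0084] / 0.1143 = -0.0790 which rounds to -0.08
d₂ = d₁ − σ√T = -0.0790 − 0.1143 = -0.1933 which rounds to -0.19
exp(−rT) = exp(−0.011·0.1667) = 0.9982
N(−d₂) = N(0.19) = 0.5753;  N(−d₁) = N(0.08) = 0.5319
P = 464·0.9982·0.5753 − 456·0.5319 = 266.4587 − 242.5464 = 23.9123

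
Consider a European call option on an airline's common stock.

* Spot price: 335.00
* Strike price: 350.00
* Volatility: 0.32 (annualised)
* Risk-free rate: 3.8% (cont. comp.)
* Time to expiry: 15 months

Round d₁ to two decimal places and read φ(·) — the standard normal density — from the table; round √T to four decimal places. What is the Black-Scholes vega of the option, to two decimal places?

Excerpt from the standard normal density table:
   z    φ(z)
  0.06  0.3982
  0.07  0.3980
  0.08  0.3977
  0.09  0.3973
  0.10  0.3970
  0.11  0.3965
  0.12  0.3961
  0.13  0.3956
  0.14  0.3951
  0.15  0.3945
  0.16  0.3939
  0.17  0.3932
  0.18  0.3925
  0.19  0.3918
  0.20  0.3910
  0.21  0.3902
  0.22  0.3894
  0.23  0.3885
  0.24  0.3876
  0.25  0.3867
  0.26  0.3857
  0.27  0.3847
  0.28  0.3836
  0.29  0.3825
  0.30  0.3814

σ√T = 0.32 × 1.1180 = 0.3578
ln(S/K) + (r + σ²/2)T = ln(335/350) + (0.038 + 0.32²/2)·1.25 = -0.0438 + 0.1115 = 0.0677
d₁ = 0.0677 / 0.3578 = 0.1892 which rounds to 0.19
√T = √1.25 = 1.1180
φ(d₁) = φ(0.19) = 0.3918
vega = S·φ(d₁)·√T = 335·0.3918·1.1180 = 146.7409

146.74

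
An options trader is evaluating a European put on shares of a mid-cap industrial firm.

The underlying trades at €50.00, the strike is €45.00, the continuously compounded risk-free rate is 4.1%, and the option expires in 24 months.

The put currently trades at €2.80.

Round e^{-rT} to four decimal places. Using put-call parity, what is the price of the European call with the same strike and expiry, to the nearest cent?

€11.34

e^(−rT) = e^(−0.041·2) = 0.9213
Put-call parity: C − P = S − K·e^(−rT) = 50 − 45·0.9213 = 50 − 41.4585 = 8.5415
C = P + (C − P) = 2.80 + (8.5415) = 11.3415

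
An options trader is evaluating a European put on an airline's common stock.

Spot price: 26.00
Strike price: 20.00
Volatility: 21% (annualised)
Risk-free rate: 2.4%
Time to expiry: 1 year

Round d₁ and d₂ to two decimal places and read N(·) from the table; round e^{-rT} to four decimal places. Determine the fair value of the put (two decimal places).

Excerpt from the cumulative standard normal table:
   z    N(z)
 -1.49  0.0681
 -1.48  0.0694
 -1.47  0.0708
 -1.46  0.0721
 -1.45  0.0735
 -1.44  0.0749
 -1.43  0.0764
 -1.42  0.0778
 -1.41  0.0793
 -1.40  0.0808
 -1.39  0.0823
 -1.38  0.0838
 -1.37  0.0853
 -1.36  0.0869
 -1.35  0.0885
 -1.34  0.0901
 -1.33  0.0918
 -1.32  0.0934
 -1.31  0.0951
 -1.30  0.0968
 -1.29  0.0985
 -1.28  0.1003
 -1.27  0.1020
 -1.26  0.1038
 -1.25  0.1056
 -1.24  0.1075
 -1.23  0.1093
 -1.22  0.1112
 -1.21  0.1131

0.19

σ√T = 0.21 × 1.0000 = 0.2100
d₁ = [ln(26/20) + (0.024 + 0.21²/2)·1] / 0.2100 = [0.2624 + 0.0460] / 0.2100 = 1.4686 ≈ 1.47
d₂ = d₁ − σ√T = 1.4686 − 0.2100 = 1.2586 ≈ 1.26
e^(−rT) = e^(−0.024·1) = 0.9763
N(−d₂) = N(-1.26) = 0.1038;  N(−d₁) = N(-1.47) = 0.0708
P = 20·0.9763·0.1038 − 26·0.0708 = 2.0268 − 1.8408 = 0.1860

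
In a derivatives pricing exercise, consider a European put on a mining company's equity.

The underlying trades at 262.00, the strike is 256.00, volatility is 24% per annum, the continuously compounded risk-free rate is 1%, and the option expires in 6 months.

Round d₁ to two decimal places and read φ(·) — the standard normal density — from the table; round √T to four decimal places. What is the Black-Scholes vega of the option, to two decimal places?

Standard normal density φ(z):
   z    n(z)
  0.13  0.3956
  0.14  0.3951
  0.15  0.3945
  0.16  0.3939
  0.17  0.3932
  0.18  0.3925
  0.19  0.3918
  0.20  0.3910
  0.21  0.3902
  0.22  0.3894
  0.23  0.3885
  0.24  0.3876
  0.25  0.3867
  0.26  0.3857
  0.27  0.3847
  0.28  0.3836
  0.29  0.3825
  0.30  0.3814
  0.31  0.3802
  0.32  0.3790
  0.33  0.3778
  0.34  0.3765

T = 0.5;  σ√T = 0.1697
d₁ = [ln(262/256) + (0.01 + 0.24²/2)·0.5] / 0.1697 = [0.0232 + 0.0194] / 0.1697 = 0.2508 ⇒ 0.25
√T = √0.5 = 0.7071
φ(d₁) = φ(0.25) = 0.3867
vega = S·φ(d₁)·√T = 262·0.3867·0.7071 = 71.6401
(Call and put vega coincide under Black-Scholes.)

71.64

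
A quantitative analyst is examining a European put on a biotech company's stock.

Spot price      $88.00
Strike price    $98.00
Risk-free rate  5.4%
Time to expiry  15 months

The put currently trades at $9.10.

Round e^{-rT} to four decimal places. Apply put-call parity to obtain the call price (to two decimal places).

exp(−rT) = exp(−0.054·1.25) = 0.9347
Put-call parity: C − P = S − K·e^(−rT) = 88 − 98·0.9347 = 88 − 91.6006 = -3.6006
C = P + (C − P) = 9.10 + (-3.6006) = 5.4994

$5.50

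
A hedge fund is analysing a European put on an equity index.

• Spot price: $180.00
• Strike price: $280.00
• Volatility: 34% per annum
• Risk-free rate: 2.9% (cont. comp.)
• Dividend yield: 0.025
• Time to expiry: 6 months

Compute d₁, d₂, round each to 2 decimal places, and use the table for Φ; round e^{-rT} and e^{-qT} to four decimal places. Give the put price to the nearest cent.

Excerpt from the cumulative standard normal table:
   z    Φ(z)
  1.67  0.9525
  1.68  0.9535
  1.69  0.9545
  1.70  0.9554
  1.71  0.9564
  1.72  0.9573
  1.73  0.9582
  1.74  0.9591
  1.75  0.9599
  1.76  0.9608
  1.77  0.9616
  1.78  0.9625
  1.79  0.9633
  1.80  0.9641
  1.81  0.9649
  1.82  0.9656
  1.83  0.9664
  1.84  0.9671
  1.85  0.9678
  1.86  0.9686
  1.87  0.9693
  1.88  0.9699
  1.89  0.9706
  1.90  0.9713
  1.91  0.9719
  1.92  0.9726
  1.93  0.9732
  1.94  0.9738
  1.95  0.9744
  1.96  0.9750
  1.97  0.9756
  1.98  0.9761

σ√T = 0.34·√0.5 = 0.2404
d₁ = [ln(180/280) + (0.029 − 0.025 + 0.34²/2)·0.5] / 0.2404 = [-0.4418 + 0.0309] / 0.2404 = -1.7093 which rounds to -1.71
d₂ = d₁ − σ√T = -1.7093 − 0.2404 = -1.9497 which rounds to -1.95
exp(−qT) = exp(−0.025·0.5) = 0.9876;  exp(−rT) = exp(−0.029·0.5) = 0.9856
P = 280·0.9856·N(1.95) − 180·0.9876·N(1.71) = 280·0.9856·0.9744 − 180·0.9876·0.9564 = 268.9032 − 170.0173 = 98.8859

$98.89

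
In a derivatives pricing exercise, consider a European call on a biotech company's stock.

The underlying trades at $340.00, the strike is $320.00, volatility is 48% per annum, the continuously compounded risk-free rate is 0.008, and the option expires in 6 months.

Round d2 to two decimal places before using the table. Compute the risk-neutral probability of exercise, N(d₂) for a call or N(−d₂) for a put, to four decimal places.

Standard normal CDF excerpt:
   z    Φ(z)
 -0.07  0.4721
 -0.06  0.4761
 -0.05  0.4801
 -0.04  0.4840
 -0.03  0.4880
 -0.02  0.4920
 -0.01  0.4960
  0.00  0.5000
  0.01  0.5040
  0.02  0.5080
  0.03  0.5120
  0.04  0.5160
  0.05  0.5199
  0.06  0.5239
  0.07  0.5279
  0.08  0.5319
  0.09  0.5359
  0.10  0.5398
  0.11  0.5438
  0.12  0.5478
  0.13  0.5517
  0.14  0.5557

0.5080

σ√T = 0.48·√0.5 = 0.3394
d₁ = [ln(340/320) + (0.008 + 0.48²/2)·0.5] / 0.3394 = [0.0606 + 0.0616] / 0.3394 = 0.3601 which rounds to 0.36
d₂ = d₁ − σ√T = 0.3601 − 0.3394 = 0.0207 which rounds to 0.02
Pr(exercise) under Q = N(d₂) = 0.5080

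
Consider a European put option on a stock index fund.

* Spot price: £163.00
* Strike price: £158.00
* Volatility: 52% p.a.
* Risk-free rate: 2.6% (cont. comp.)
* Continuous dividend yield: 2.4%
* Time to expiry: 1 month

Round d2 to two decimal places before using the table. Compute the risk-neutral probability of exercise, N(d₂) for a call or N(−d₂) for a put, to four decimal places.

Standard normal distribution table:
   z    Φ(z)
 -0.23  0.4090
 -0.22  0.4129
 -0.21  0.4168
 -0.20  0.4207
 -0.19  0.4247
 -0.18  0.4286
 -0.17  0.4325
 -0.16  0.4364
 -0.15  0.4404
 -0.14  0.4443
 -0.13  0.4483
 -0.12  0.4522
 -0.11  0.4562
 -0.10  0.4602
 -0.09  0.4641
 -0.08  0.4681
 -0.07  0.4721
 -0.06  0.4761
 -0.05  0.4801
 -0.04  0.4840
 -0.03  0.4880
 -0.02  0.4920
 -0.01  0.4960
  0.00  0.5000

0.4483

T = 0.08333;  σ√T = 0.1501
d₁ = [ln(163/158) + (0.026 − 0.024 + 0.52²/2)·0.08333] / 0.1501 = [0.0312 + 0.0114] / 0.1501 = 0.2837 ≈ 0.28
d₂ = d₁ − σ√T = 0.2837 − 0.1501 = 0.1336 ≈ 0.13
Pr(exercise) under Q = N(−d₂) = N(-0.13) = 0.4483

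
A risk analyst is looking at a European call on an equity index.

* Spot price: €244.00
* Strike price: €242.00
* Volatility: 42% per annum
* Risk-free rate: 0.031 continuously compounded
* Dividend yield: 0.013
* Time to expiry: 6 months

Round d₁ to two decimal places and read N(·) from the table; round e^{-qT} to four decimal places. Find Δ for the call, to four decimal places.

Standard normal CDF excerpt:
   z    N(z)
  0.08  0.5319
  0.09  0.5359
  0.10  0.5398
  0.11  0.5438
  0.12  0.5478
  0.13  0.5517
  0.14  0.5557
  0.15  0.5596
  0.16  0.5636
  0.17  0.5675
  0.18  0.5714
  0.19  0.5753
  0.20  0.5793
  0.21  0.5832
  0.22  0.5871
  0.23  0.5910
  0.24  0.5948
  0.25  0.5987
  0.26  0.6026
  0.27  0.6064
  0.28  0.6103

0.5794

σ√T = 0.42 × 0.7071 = 0.2970
d₁ = [ln(244/242) + (0.031 − 0.013 + 0.42²/2)·0.5] / 0.2970 = [0.0082 + 0.0531] / 0.2970 = 0.2065 ≈ 0.21
N(d₁) = N(0.21) = 0.5832
Δ_call = e^(−qT)·N(d₁) = 0.9935·0.5832 = 0.5794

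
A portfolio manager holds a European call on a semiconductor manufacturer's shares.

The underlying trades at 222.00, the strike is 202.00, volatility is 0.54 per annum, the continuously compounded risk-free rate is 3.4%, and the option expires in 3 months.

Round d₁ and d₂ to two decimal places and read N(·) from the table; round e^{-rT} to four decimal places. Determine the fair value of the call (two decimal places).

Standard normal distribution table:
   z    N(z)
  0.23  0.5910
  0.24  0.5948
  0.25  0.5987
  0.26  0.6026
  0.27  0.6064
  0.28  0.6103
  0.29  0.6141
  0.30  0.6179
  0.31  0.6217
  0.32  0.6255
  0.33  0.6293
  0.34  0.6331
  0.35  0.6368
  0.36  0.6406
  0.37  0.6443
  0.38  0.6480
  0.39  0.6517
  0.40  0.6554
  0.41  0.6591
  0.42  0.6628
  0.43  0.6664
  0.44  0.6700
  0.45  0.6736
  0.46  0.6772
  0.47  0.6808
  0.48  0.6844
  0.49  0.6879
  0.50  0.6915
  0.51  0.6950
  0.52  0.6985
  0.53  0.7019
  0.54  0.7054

σ√T = 0.54·√0.25 = 0.2700
ln(S/K) + (r + σ²/2)T = ln(222/202) + (0.034 + 0.54²/2)·0.25 = 0.0944 + 0.0450 = 0.1394
d₁ = 0.1394 / 0.2700 = 0.5161 ⇒ 0.52
d₂ = d₁ − σ√T = 0.5161 − 0.2700 = 0.2461 ⇒ 0.25
exp(−rT) = exp(−0.034·0.25) = 0.9915
N(d₁) = N(0.52) = 0.6985;  N(d₂) = N(0.25) = 0.5987
C = 222·0.6985 − 202·0.9915·0.5987 = 155.0670 − 119.9094 = 35.1576

35.16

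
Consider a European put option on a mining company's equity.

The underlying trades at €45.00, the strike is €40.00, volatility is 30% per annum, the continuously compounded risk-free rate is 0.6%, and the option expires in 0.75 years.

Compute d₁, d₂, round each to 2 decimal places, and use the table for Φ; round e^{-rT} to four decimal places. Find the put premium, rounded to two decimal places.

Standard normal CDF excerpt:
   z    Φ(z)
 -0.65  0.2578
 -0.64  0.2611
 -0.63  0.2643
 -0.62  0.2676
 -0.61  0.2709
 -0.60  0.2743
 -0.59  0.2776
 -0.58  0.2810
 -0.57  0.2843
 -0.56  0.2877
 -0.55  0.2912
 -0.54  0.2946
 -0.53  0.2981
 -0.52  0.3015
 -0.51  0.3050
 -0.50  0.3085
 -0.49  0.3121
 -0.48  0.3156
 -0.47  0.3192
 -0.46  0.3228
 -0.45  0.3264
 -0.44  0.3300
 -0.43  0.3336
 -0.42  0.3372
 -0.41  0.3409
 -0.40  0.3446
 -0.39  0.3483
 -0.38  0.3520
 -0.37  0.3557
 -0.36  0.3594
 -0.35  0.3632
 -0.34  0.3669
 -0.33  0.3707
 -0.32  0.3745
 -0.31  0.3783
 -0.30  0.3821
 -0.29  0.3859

€2.27

σ√T = 0.3 × 0.8660 = 0.2598
d₁ = [ln(45/40) + (0.006 + 0.3²/2)·0.75] / 0.2598 = [0.1178 + 0.0382] / 0.2598 = 0.6006 ≈ 0.60
d₂ = d₁ − σ√T = 0.6006 − 0.2598 = 0.3408 ≈ 0.34
e^(−rT) = e^(−0.006·0.75) = 0.9955
P = 40·0.9955·N(-0.34) − 45·N(-0.60) = 40·0.9955·0.3669 − 45·0.2743 = 14.6100 − 12.3435 = 2.2665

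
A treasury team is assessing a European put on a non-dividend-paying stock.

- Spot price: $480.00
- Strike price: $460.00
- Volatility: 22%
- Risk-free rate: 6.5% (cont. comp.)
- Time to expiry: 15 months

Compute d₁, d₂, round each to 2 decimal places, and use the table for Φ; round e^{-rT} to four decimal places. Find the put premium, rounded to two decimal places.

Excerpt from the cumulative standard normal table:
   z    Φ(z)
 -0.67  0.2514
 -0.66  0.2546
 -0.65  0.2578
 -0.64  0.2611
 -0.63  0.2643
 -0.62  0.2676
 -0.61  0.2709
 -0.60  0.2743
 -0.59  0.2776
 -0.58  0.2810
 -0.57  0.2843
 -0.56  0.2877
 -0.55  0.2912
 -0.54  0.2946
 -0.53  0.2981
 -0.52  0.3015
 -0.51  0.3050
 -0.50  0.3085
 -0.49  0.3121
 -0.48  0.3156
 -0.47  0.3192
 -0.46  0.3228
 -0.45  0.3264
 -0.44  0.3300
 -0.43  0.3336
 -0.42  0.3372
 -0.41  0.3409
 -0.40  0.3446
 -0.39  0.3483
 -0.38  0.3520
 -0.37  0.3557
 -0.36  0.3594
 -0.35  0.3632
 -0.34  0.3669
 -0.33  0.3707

$22.43

σ√T = 0.22·√1.25 = 0.2460
ln(S/K) + (r + σ²/2)T = ln(480/460) + (0.065 + 0.22²/2)·1.25 = 0.0426 + 0.1115 = 0.1541
d₁ = 0.1541 / 0.2460 = 0.6263 ⇒ 0.63
d₂ = d₁ − σ√T = 0.6263 − 0.2460 = 0.3804 ⇒ 0.38
e^(−rT) = e^(−0.065·1.25) = 0.9220
N(−d₂) = N(-0.38) = 0.3520;  N(−d₁) = N(-0.63) = 0.2643
P = 460·0.9220·0.3520 − 480·0.2643 = 149.2902 − 126.8640 = 22.4262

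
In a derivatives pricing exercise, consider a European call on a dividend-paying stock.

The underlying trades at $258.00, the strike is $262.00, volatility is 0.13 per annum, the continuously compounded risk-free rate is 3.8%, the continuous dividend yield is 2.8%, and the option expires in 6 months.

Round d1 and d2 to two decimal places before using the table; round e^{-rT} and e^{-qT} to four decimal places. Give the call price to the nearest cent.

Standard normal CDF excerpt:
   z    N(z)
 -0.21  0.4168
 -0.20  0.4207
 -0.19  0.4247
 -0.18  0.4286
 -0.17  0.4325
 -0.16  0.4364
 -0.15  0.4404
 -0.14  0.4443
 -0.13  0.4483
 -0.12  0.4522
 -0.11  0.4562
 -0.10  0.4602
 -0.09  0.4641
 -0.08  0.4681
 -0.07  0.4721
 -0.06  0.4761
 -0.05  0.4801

$7.92

σ√T = 0.13 × 0.7071 = 0.0919
d₁ = [ln(258/262) + (0.038 − 0.028 + 0.13²/2)·0.5] / 0.0919 = [-0.0154 + 0.0092] / 0.0919 = -0.0670 → -0.07
d₂ = d₁ − σ√T = -0.0670 − 0.0919 = -0.1589 → -0.16
exp(−qT) = exp(−0.028·0.5) = 0.9861;  exp(−rT) = exp(−0.038·0.5) = 0.9812
N(d₁) = N(-0.07) = 0.4721;  N(d₂) = N(-0.16) = 0.4364
C = 258·0.9861·0.4721 − 262·0.9812·0.4364 = 120.1088 − 112.1873 = 7.9215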